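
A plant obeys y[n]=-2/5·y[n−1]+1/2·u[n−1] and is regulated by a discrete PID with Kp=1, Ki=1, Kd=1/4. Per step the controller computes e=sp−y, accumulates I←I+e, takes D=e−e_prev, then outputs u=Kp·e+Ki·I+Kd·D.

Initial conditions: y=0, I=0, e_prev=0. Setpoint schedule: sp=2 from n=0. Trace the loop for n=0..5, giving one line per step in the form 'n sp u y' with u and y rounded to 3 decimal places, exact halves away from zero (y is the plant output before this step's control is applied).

(exact arithmetic carried between steps; '≈' marks a value shown rounded to 6 d.p. or computed from one; I and e_prev carry over from the previous line; the table rounds u and y to 3 d.p., halves away from zero)
n=0: y=0, sp=2, e=sp−y=2; I=2, D=e−e_prev=2; u=1·2+1·2+1/4·2=4.5; next y=-2/5·0+1/2·4.5=2.25
n=1: y=2.25, sp=2, e=sp−y=-0.25; I=1.75, D=e−e_prev=-2.25; u=1·(-0.25)+1·1.75+1/4·(-2.25)=0.9375; next y=-2/5·2.25+1/2·0.9375=-0.43125
n=2: y=-0.43125, sp=2, e=sp−y=2.43125; I=4.18125, D=e−e_prev=2.68125; u=1·2.43125+1·4.18125+1/4·2.68125≈7.282813; next y=-2/5·(-0.43125)+1/2·7.282813≈3.813906
n=3: y≈3.813906, sp=2, e=sp−y≈-1.813906; I≈2.367344, D=e−e_prev≈-4.245156; u=1·(-1.813906)+1·2.367344+1/4·(-4.245156)≈-0.507852; next y=-2/5·3.813906+1/2·(-0.507852)≈-1.779488
n=4: y≈-1.779488, sp=2, e=sp−y≈3.779488; I≈6.146832, D=e−e_prev≈5.593395; u=1·3.779488+1·6.146832+1/4·5.593395≈11.324669; next y=-2/5·(-1.779488)+1/2·11.324669≈6.374130
n=5: y≈6.374130, sp=2, e=sp−y≈-4.374130; I≈1.772702, D=e−e_prev≈-8.153618; u=1·(-4.374130)+1·1.772702+1/4·(-8.153618)≈-4.639832; next y=-2/5·6.374130+1/2·(-4.639832)≈-4.869568

0 2 4.500 0.000
1 2 0.938 2.250
2 2 7.283 -0.431
3 2 -0.508 3.814
4 2 11.325 -1.779
5 2 -4.640 6.374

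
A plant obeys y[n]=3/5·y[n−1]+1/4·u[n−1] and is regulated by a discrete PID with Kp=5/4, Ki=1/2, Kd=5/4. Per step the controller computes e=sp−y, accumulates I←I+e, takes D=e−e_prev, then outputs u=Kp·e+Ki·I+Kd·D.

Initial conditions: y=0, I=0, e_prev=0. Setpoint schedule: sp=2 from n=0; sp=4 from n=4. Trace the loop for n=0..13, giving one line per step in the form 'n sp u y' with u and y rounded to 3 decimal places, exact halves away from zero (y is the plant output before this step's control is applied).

(exact arithmetic carried between steps; '≈' marks a value shown rounded to 6 d.p. or computed from one; I and e_prev carry over from the previous line; the table rounds u and y to 3 d.p., halves away from zero)
n=0: y=0, sp=2, e=sp−y=2; I=2, D=e−e_prev=2; u=5/4·2+1/2·2+5/4·2=6; next y=3/5·0+1/4·6=1.5
n=1: y=1.5, sp=2, e=sp−y=0.5; I=2.5, D=e−e_prev=-1.5; u=5/4·0.5+1/2·2.5+5/4·(-1.5)=0; next y=3/5·1.5+1/4·0=0.9
n=2: y=0.9, sp=2, e=sp−y=1.1; I=3.6, D=e−e_prev=0.6; u=5/4·1.1+1/2·3.6+5/4·0.6=3.925; next y=3/5·0.9+1/4·3.925=1.52125
n=3: y=1.52125, sp=2, e=sp−y=0.47875; I=4.07875, D=e−e_prev=-0.62125; u=5/4·0.47875+1/2·4.07875+5/4·(-0.62125)=1.86125; next y=3/5·1.52125+1/4·1.86125≈1.378063
n=4: y≈1.378063, sp=4, e=sp−y≈2.621938; I≈6.700688, D=e−e_prev≈2.143188; u=5/4·2.621938+1/2·6.700688+5/4·2.143188≈9.30675; next y=3/5·1.378063+1/4·9.30675≈3.153525
n=5: y=3.153525, sp=4, e=sp−y=0.846475; I≈7.547163, D=e−e_prev≈-1.775463; u=5/4·0.846475+1/2·7.547163+5/4·(-1.775463)≈2.612347; next y=3/5·3.153525+1/4·2.612347≈2.545202
n=6: y≈2.545202, sp=4, e=sp−y≈1.454798; I≈9.001961, D=e−e_prev≈0.608323; u=5/4·1.454798+1/2·9.001961+5/4·0.608323≈7.079882; next y=3/5·2.545202+1/4·7.079882≈3.297092
n=7: y≈3.297092, sp=4, e=sp−y≈0.702908; I≈9.704869, D=e−e_prev≈-0.751890; u=5/4·0.702908+1/2·9.704869+5/4·(-0.751890)≈4.791208; next y=3/5·3.297092+1/4·4.791208≈3.176057
n=8: y≈3.176057, sp=4, e=sp−y≈0.823943; I≈10.528812, D=e−e_prev≈0.121035; u=5/4·0.823943+1/2·10.528812+5/4·0.121035≈6.445628; next y=3/5·3.176057+1/4·6.445628≈3.517041
n=9: y≈3.517041, sp=4, e=sp−y≈0.482959; I≈11.011771, D=e−e_prev≈-0.340984; u=5/4·0.482959+1/2·11.011771+5/4·(-0.340984)≈5.683354; next y=3/5·3.517041+1/4·5.683354≈3.531063
n=10: y≈3.531063, sp=4, e=sp−y≈0.468937; I≈11.480708, D=e−e_prev≈-0.014022; u=5/4·0.468937+1/2·11.480708+5/4·(-0.014022)≈6.308998; next y=3/5·3.531063+1/4·6.308998≈3.695887
n=11: y≈3.695887, sp=4, e=sp−y≈0.304113; I≈11.784821, D=e−e_prev≈-0.164824; u=5/4·0.304113+1/2·11.784821+5/4·(-0.164824)≈6.066521; next y=3/5·3.695887+1/4·6.066521≈3.734163
n=12: y≈3.734163, sp=4, e=sp−y≈0.265837; I≈12.050658, D=e−e_prev≈-0.038275; u=5/4·0.265837+1/2·12.050658+5/4·(-0.038275)≈6.309782; next y=3/5·3.734163+1/4·6.309782≈3.817943
n=13: y≈3.817943, sp=4, e=sp−y≈0.182057; I≈12.232715, D=e−e_prev≈-0.083780; u=5/4·0.182057+1/2·12.232715+5/4·(-0.083780)≈6.239203; next y=3/5·3.817943+1/4·6.239203≈3.850567

0 2 6.000 0.000
1 2 0.000 1.500
2 2 3.925 0.900
3 2 1.861 1.521
4 4 9.307 1.378
5 4 2.612 3.154
6 4 7.080 2.545
7 4 4.791 3.297
8 4 6.446 3.176
9 4 5.683 3.517
10 4 6.309 3.531
11 4 6.067 3.696
12 4 6.310 3.734
13 4 6.239 3.818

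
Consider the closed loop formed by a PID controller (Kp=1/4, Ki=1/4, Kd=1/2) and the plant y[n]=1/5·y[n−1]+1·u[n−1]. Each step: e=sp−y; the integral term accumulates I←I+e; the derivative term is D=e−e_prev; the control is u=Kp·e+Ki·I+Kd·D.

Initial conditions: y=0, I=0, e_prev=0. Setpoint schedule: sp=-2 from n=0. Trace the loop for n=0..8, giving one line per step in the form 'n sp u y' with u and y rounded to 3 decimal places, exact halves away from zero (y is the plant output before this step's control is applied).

0 -2 -2.000 0.000
1 -2 0.500 -2.000
2 -2 -2.600 0.100
3 -2 0.605 -2.580
4 -2 -3.259 0.089
5 -2 0.883 -3.241
6 -2 -3.948 0.235
7 -2 1.368 -3.901
8 -2 -4.713 0.587

(exact arithmetic carried between steps; '≈' marks a value shown rounded to 6 d.p. or computed from one; I and e_prev carry over from the previous line; the table rounds u and y to 3 d.p., halves away from zero)
n=0: y=0, sp=-2, e=sp−y=-2; I=-2, D=e−e_prev=-2; u=1/4·(-2)+1/4·(-2)+1/2·(-2)=-2; next y=1/5·0+1·(-2)=-2
n=1: y=-2, sp=-2, e=sp−y=0; I=-2, D=e−e_prev=2; u=1/4·0+1/4·(-2)+1/2·2=0.5; next y=1/5·(-2)+1·0.5=0.1
n=2: y=0.1, sp=-2, e=sp−y=-2.1; I=-4.1, D=e−e_prev=-2.1; u=1/4·(-2.1)+1/4·(-4.1)+1/2·(-2.1)=-2.6; next y=1/5·0.1+1·(-2.6)=-2.58
n=3: y=-2.58, sp=-2, e=sp−y=0.58; I=-3.52, D=e−e_prev=2.68; u=1/4·0.58+1/4·(-3.52)+1/2·2.68=0.605; next y=1/5·(-2.58)+1·0.605=0.089
n=4: y=0.089, sp=-2, e=sp−y=-2.089; I=-5.609, D=e−e_prev=-2.669; u=1/4·(-2.089)+1/4·(-5.609)+1/2·(-2.669)=-3.259; next y=1/5·0.089+1·(-3.259)=-3.2412
n=5: y=-3.2412, sp=-2, e=sp−y=1.2412; I=-4.3678, D=e−e_prev=3.3302; u=1/4·1.2412+1/4·(-4.3678)+1/2·3.3302=0.88345; next y=1/5·(-3.2412)+1·0.88345=0.23521
n=6: y=0.23521, sp=-2, e=sp−y=-2.23521; I=-6.60301, D=e−e_prev=-3.47641; u=1/4·(-2.23521)+1/4·(-6.60301)+1/2·(-3.47641)=-3.94776; next y=1/5·0.23521+1·(-3.94776)=-3.900718
n=7: y=-3.900718, sp=-2, e=sp−y=1.900718; I=-4.702292, D=e−e_prev=4.135928; u=1/4·1.900718+1/4·(-4.702292)+1/2·4.135928≈1.367571; next y=1/5·(-3.900718)+1·1.367571≈0.587427
n=8: y≈0.587427, sp=-2, e=sp−y≈-2.587427; I≈-7.289719, D=e−e_prev≈-4.488145; u=1/4·(-2.587427)+1/4·(-7.289719)+1/2·(-4.488145)≈-4.713359; next y=1/5·0.587427+1·(-4.713359)≈-4.595874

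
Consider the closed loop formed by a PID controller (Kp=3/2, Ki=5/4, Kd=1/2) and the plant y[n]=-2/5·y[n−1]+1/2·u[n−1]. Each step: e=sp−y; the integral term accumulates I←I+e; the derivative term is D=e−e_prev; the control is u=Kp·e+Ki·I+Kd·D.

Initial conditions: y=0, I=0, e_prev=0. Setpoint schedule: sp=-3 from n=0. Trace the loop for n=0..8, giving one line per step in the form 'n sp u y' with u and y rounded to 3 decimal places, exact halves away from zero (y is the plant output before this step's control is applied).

0 -3 -9.750 0.000
1 -3 3.844 -4.875
2 -3 -24.677 3.872
3 -3 28.824 -13.887
4 -3 -76.473 19.967
5 -3 126.864 -46.223
6 -3 -268.672 81.921
7 -3 498.582 -167.105
8 -3 -991.322 316.133

(exact arithmetic carried between steps; '≈' marks a value shown rounded to 6 d.p. or computed from one; I and e_prev carry over from the previous line; the table rounds u and y to 3 d.p., halves away from zero)
n=0: y=0, sp=-3, e=sp−y=-3; I=-3, D=e−e_prev=-3; u=3/2·(-3)+5/4·(-3)+1/2·(-3)=-9.75; next y=-2/5·0+1/2·(-9.75)=-4.875
n=1: y=-4.875, sp=-3, e=sp−y=1.875; I=-1.125, D=e−e_prev=4.875; u=3/2·1.875+5/4·(-1.125)+1/2·4.875=3.84375; next y=-2/5·(-4.875)+1/2·3.84375=3.871875
n=2: y=3.871875, sp=-3, e=sp−y=-6.871875; I=-7.996875, D=e−e_prev=-8.746875; u=3/2·(-6.871875)+5/4·(-7.996875)+1/2·(-8.746875)≈-24.677344; next y=-2/5·3.871875+1/2·(-24.677344)≈-13.887422
n=3: y≈-13.887422, sp=-3, e=sp−y≈10.887422; I≈2.890547, D=e−e_prev≈17.759297; u=3/2·10.887422+5/4·2.890547+1/2·17.759297≈28.823965; next y=-2/5·(-13.887422)+1/2·28.823965≈19.966951
n=4: y≈19.966951, sp=-3, e=sp−y≈-22.966951; I≈-20.076404, D=e−e_prev≈-33.854373; u=3/2·(-22.966951)+5/4·(-20.076404)+1/2·(-33.854373)≈-76.473119; next y=-2/5·19.966951+1/2·(-76.473119)≈-46.223340
n=5: y≈-46.223340, sp=-3, e=sp−y≈43.223340; I≈23.146935, D=e−e_prev≈66.190291; u=3/2·43.223340+5/4·23.146935+1/2·66.190291≈126.863825; next y=-2/5·(-46.223340)+1/2·126.863825≈81.921248
n=6: y≈81.921248, sp=-3, e=sp−y≈-84.921248; I≈-61.774313, D=e−e_prev≈-128.144588; u=3/2·(-84.921248)+5/4·(-61.774313)+1/2·(-128.144588)≈-268.672057; next y=-2/5·81.921248+1/2·(-268.672057)≈-167.104528
n=7: y≈-167.104528, sp=-3, e=sp−y≈164.104528; I≈102.330215, D=e−e_prev≈249.025776; u=3/2·164.104528+5/4·102.330215+1/2·249.025776≈498.582449; next y=-2/5·(-167.104528)+1/2·498.582449≈316.133036
n=8: y≈316.133036, sp=-3, e=sp−y≈-319.133036; I≈-216.802820, D=e−e_prev≈-483.237563; u=3/2·(-319.133036)+5/4·(-216.802820)+1/2·(-483.237563)≈-991.321860; next y=-2/5·316.133036+1/2·(-991.321860)≈-622.114144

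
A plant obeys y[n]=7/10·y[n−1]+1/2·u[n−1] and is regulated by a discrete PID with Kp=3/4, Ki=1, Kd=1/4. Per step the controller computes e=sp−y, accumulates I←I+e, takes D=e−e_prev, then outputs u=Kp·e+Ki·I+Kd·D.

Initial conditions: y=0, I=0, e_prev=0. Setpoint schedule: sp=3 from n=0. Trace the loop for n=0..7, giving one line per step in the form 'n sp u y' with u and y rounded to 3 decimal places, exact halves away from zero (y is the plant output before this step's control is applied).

0 3 6.000 0.000
1 3 2.250 3.000
2 3 2.550 3.225
3 3 1.766 3.533
4 3 1.664 3.356
5 3 1.613 3.181
6 3 1.684 3.033
7 3 1.750 2.965

(exact arithmetic carried between steps; '≈' marks a value shown rounded to 6 d.p. or computed from one; I and e_prev carry over from the previous line; the table rounds u and y to 3 d.p., halves away from zero)
n=0: y=0, sp=3, e=sp−y=3; I=3, D=e−e_prev=3; u=3/4·3+1·3+1/4·3=6; next y=7/10·0+1/2·6=3
n=1: y=3, sp=3, e=sp−y=0; I=3, D=e−e_prev=-3; u=3/4·0+1·3+1/4·(-3)=2.25; next y=7/10·3+1/2·2.25=3.225
n=2: y=3.225, sp=3, e=sp−y=-0.225; I=2.775, D=e−e_prev=-0.225; u=3/4·(-0.225)+1·2.775+1/4·(-0.225)=2.55; next y=7/10·3.225+1/2·2.55=3.5325
n=3: y=3.5325, sp=3, e=sp−y=-0.5325; I=2.2425, D=e−e_prev=-0.3075; u=3/4·(-0.5325)+1·2.2425+1/4·(-0.3075)=1.76625; next y=7/10·3.5325+1/2·1.76625=3.355875
n=4: y=3.355875, sp=3, e=sp−y=-0.355875; I=1.886625, D=e−e_prev=0.176625; u=3/4·(-0.355875)+1·1.886625+1/4·0.176625=1.663875; next y=7/10·3.355875+1/2·1.663875=3.18105
n=5: y=3.18105, sp=3, e=sp−y=-0.18105; I=1.705575, D=e−e_prev=0.174825; u=3/4·(-0.18105)+1·1.705575+1/4·0.174825≈1.613494; next y=7/10·3.18105+1/2·1.613494≈3.033482
n=6: y≈3.033482, sp=3, e=sp−y≈-0.033482; I≈1.672093, D=e−e_prev≈0.147568; u=3/4·(-0.033482)+1·1.672093+1/4·0.147568≈1.683874; next y=7/10·3.033482+1/2·1.683874≈2.965374
n=7: y≈2.965374, sp=3, e=sp−y≈0.034626; I≈1.706719, D=e−e_prev≈0.068108; u=3/4·0.034626+1·1.706719+1/4·0.068108≈1.749715; next y=7/10·2.965374+1/2·1.749715≈2.950620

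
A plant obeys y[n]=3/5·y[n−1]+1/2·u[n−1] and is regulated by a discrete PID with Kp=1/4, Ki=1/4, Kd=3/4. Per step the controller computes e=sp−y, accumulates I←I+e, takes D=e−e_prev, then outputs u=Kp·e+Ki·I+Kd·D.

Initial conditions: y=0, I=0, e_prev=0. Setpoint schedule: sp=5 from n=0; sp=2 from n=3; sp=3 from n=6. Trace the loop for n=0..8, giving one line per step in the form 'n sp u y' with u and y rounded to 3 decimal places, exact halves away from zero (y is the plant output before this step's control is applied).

0 5 6.250 0.000
1 5 -0.156 3.125
2 5 4.316 1.797
3 2 -1.428 3.236
4 2 4.103 1.228
5 2 0.839 2.788
6 3 3.932 2.092
7 3 1.476 3.221
8 3 2.956 2.671

(exact arithmetic carried between steps; '≈' marks a value shown rounded to 6 d.p. or computed from one; I and e_prev carry over from the previous line; the table rounds u and y to 3 d.p., halves away from zero)
n=0: y=0, sp=5, e=sp−y=5; I=5, D=e−e_prev=5; u=1/4·5+1/4·5+3/4·5=6.25; next y=3/5·0+1/2·6.25=3.125
n=1: y=3.125, sp=5, e=sp−y=1.875; I=6.875, D=e−e_prev=-3.125; u=1/4·1.875+1/4·6.875+3/4·(-3.125)=-0.15625; next y=3/5·3.125+1/2·(-0.15625)=1.796875
n=2: y=1.796875, sp=5, e=sp−y=3.203125; I=10.078125, D=e−e_prev=1.328125; u=1/4·3.203125+1/4·10.078125+3/4·1.328125≈4.316406; next y=3/5·1.796875+1/2·4.316406≈3.236328
n=3: y≈3.236328, sp=2, e=sp−y≈-1.236328; I≈8.841797, D=e−e_prev≈-4.439453; u=1/4·(-1.236328)+1/4·8.841797+3/4·(-4.439453)≈-1.428223; next y=3/5·3.236328+1/2·(-1.428223)≈1.227686
n=4: y≈1.227686, sp=2, e=sp−y≈0.772314; I≈9.614111, D=e−e_prev≈2.008643; u=1/4·0.772314+1/4·9.614111+3/4·2.008643≈4.103088; next y=3/5·1.227686+1/2·4.103088≈2.788156
n=5: y≈2.788156, sp=2, e=sp−y≈-0.788156; I≈8.825956, D=e−e_prev≈-1.560470; u=1/4·(-0.788156)+1/4·8.825956+3/4·(-1.560470)≈0.839098; next y=3/5·2.788156+1/2·0.839098≈2.092442
n=6: y≈2.092442, sp=3, e=sp−y≈0.907558; I≈9.733514, D=e−e_prev≈1.695713; u=1/4·0.907558+1/4·9.733514+3/4·1.695713≈3.932053; next y=3/5·2.092442+1/2·3.932053≈3.221492
n=7: y≈3.221492, sp=3, e=sp−y≈-0.221492; I≈9.512022, D=e−e_prev≈-1.129050; u=1/4·(-0.221492)+1/4·9.512022+3/4·(-1.129050)≈1.475845; next y=3/5·3.221492+1/2·1.475845≈2.670818
n=8: y≈2.670818, sp=3, e=sp−y≈0.329182; I≈9.841204, D=e−e_prev≈0.550674; u=1/4·0.329182+1/4·9.841204+3/4·0.550674≈2.955602; next y=3/5·2.670818+1/2·2.955602≈3.080292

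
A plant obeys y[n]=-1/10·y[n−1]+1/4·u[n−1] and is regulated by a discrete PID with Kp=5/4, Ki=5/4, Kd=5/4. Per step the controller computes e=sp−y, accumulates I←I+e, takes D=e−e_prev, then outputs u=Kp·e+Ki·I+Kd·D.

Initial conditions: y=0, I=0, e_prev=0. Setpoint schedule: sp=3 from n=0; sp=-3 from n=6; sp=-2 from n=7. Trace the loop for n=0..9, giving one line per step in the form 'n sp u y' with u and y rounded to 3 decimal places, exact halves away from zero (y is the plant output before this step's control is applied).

0 3 11.250 0.000
1 3 0.703 2.813
2 3 15.396 -0.105
3 3 0.762 3.859
4 3 19.850 -0.196
5 3 -0.640 4.982
6 -3 2.005 -0.658
7 -2 -1.318 0.567
8 -2 -0.670 -0.386
9 -2 -4.843 -0.129

(exact arithmetic carried between steps; '≈' marks a value shown rounded to 6 d.p. or computed from one; I and e_prev carry over from the previous line; the table rounds u and y to 3 d.p., halves away from zero)
n=0: y=0, sp=3, e=sp−y=3; I=3, D=e−e_prev=3; u=5/4·3+5/4·3+5/4·3=11.25; next y=-1/10·0+1/4·11.25=2.8125
n=1: y=2.8125, sp=3, e=sp−y=0.1875; I=3.1875, D=e−e_prev=-2.8125; u=5/4·0.1875+5/4·3.1875+5/4·(-2.8125)=0.703125; next y=-1/10·2.8125+1/4·0.703125≈-0.105469
n=2: y≈-0.105469, sp=3, e=sp−y≈3.105469; I≈6.292969, D=e−e_prev≈2.917969; u=5/4·3.105469+5/4·6.292969+5/4·2.917969≈15.395508; next y=-1/10·(-0.105469)+1/4·15.395508≈3.859424
n=3: y≈3.859424, sp=3, e=sp−y≈-0.859424; I≈5.433545, D=e−e_prev≈-3.964893; u=5/4·(-0.859424)+5/4·5.433545+5/4·(-3.964893)≈0.761536; next y=-1/10·3.859424+1/4·0.761536≈-0.195558
n=4: y≈-0.195558, sp=3, e=sp−y≈3.195558; I≈8.629103, D=e−e_prev≈4.054982; u=5/4·3.195558+5/4·8.629103+5/4·4.054982≈19.849555; next y=-1/10·(-0.195558)+1/4·19.849555≈4.981945
n=5: y≈4.981945, sp=3, e=sp−y≈-1.981945; I≈6.647159, D=e−e_prev≈-5.177503; u=5/4·(-1.981945)+5/4·6.647159+5/4·(-5.177503)≈-0.640361; next y=-1/10·4.981945+1/4·(-0.640361)≈-0.658285
n=6: y≈-0.658285, sp=-3, e=sp−y≈-2.341715; I≈4.305444, D=e−e_prev≈-0.359771; u=5/4·(-2.341715)+5/4·4.305444+5/4·(-0.359771)≈2.004947; next y=-1/10·(-0.658285)+1/4·2.004947≈0.567065
n=7: y≈0.567065, sp=-2, e=sp−y≈-2.567065; I≈1.738378, D=e−e_prev≈-0.225350; u=5/4·(-2.567065)+5/4·1.738378+5/4·(-0.225350)≈-1.317546; next y=-1/10·0.567065+1/4·(-1.317546)≈-0.386093
n=8: y≈-0.386093, sp=-2, e=sp−y≈-1.613907; I≈0.124471, D=e−e_prev≈0.953158; u=5/4·(-1.613907)+5/4·0.124471+5/4·0.953158≈-0.670346; next y=-1/10·(-0.386093)+1/4·(-0.670346)≈-0.128977
n=9: y≈-0.128977, sp=-2, e=sp−y≈-1.871023; I≈-1.746551, D=e−e_prev≈-0.257116; u=5/4·(-1.871023)+5/4·(-1.746551)+5/4·(-0.257116)≈-4.843362; next y=-1/10·(-0.128977)+1/4·(-4.843362)≈-1.197943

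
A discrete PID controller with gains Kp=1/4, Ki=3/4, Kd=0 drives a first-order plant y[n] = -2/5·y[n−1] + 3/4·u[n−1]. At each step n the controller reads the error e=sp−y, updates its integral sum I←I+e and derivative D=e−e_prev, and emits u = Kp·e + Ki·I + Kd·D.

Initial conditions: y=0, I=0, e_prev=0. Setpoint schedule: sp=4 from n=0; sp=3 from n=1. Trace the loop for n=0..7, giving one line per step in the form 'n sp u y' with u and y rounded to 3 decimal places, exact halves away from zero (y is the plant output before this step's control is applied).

(exact arithmetic carried between steps; '≈' marks a value shown rounded to 6 d.p. or computed from one; I and e_prev carry over from the previous line; the table rounds u and y to 3 d.p., halves away from zero)
n=0: y=0, sp=4, e=sp−y=4; I=4, D=e−e_prev=4; u=1/4·4+3/4·4+0·4=4; next y=-2/5·0+3/4·4=3
n=1: y=3, sp=3, e=sp−y=0; I=4, D=e−e_prev=-4; u=1/4·0+3/4·4+0·(-4)=3; next y=-2/5·3+3/4·3=1.05
n=2: y=1.05, sp=3, e=sp−y=1.95; I=5.95, D=e−e_prev=1.95; u=1/4·1.95+3/4·5.95+0·1.95=4.95; next y=-2/5·1.05+3/4·4.95=3.2925
n=3: y=3.2925, sp=3, e=sp−y=-0.2925; I=5.6575, D=e−e_prev=-2.2425; u=1/4·(-0.2925)+3/4·5.6575+0·(-2.2425)=4.17; next y=-2/5·3.2925+3/4·4.17=1.8105
n=4: y=1.8105, sp=3, e=sp−y=1.1895; I=6.847, D=e−e_prev=1.482; u=1/4·1.1895+3/4·6.847+0·1.482=5.432625; next y=-2/5·1.8105+3/4·5.432625≈3.350269
n=5: y≈3.350269, sp=3, e=sp−y≈-0.350269; I≈6.496731, D=e−e_prev≈-1.539769; u=1/4·(-0.350269)+3/4·6.496731+0·(-1.539769)≈4.784981; next y=-2/5·3.350269+3/4·4.784981≈2.248628
n=6: y≈2.248628, sp=3, e=sp−y≈0.751372; I≈7.248103, D=e−e_prev≈1.101640; u=1/4·0.751372+3/4·7.248103+0·1.101640≈5.62392; next y=-2/5·2.248628+3/4·5.62392≈3.318489
n=7: y≈3.318489, sp=3, e=sp−y≈-0.318489; I≈6.929614, D=e−e_prev≈-1.069860; u=1/4·(-0.318489)+3/4·6.929614+0·(-1.069860)≈5.117588; next y=-2/5·3.318489+3/4·5.117588≈2.510796

0 4 4.000 0.000
1 3 3.000 3.000
2 3 4.950 1.050
3 3 4.170 3.293
4 3 5.433 1.811
5 3 4.785 3.350
6 3 5.624 2.249
7 3 5.118 3.318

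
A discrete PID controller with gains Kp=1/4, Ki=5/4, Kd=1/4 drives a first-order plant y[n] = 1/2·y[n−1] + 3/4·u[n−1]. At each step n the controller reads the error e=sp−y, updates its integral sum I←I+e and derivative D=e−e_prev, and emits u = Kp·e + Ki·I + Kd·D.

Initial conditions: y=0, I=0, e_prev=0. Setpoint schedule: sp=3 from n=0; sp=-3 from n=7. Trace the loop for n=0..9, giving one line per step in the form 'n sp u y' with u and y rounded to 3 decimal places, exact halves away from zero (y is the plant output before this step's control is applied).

0 3 5.250 0.000
1 3 1.359 3.938
2 3 2.833 2.988
3 3 1.507 3.619
4 3 2.080 2.940
5 3 1.828 3.030
6 3 2.065 2.886
7 -3 -8.513 2.992
8 -3 -0.685 -4.889
9 -3 -3.673 -2.958

(exact arithmetic carried between steps; '≈' marks a value shown rounded to 6 d.p. or computed from one; I and e_prev carry over from the previous line; the table rounds u and y to 3 d.p., halves away from zero)
n=0: y=0, sp=3, e=sp−y=3; I=3, D=e−e_prev=3; u=1/4·3+5/4·3+1/4·3=5.25; next y=1/2·0+3/4·5.25=3.9375
n=1: y=3.9375, sp=3, e=sp−y=-0.9375; I=2.0625, D=e−e_prev=-3.9375; u=1/4·(-0.9375)+5/4·2.0625+1/4·(-3.9375)=1.359375; next y=1/2·3.9375+3/4·1.359375≈2.988281
n=2: y≈2.988281, sp=3, e=sp−y≈0.011719; I≈2.074219, D=e−e_prev≈0.949219; u=1/4·0.011719+5/4·2.074219+1/4·0.949219≈2.833008; next y=1/2·2.988281+3/4·2.833008≈3.618896
n=3: y≈3.618896, sp=3, e=sp−y≈-0.618896; I≈1.455322, D=e−e_prev≈-0.630615; u=1/4·(-0.618896)+5/4·1.455322+1/4·(-0.630615)≈1.506775; next y=1/2·3.618896+3/4·1.506775≈2.939529
n=4: y≈2.939529, sp=3, e=sp−y≈0.060471; I≈1.515793, D=e−e_prev≈0.679367; u=1/4·0.060471+5/4·1.515793+1/4·0.679367≈2.079700; next y=1/2·2.939529+3/4·2.079700≈3.029540
n=5: y≈3.029540, sp=3, e=sp−y≈-0.029540; I≈1.486253, D=e−e_prev≈-0.090011; u=1/4·(-0.029540)+5/4·1.486253+1/4·(-0.090011)≈1.827928; next y=1/2·3.029540+3/4·1.827928≈2.885716
n=6: y≈2.885716, sp=3, e=sp−y≈0.114284; I≈1.600537, D=e−e_prev≈0.143824; u=1/4·0.114284+5/4·1.600537+1/4·0.143824≈2.065198; next y=1/2·2.885716+3/4·2.065198≈2.991756
n=7: y≈2.991756, sp=-3, e=sp−y≈-5.991756; I≈-4.391220, D=e−e_prev≈-6.106040; u=1/4·(-5.991756)+5/4·(-4.391220)+1/4·(-6.106040)≈-8.513474; next y=1/2·2.991756+3/4·(-8.513474)≈-4.889227
n=8: y≈-4.889227, sp=-3, e=sp−y≈1.889227; I≈-2.501993, D=e−e_prev≈7.880983; u=1/4·1.889227+5/4·(-2.501993)+1/4·7.880983≈-0.684938; next y=1/2·(-4.889227)+3/4·(-0.684938)≈-2.958317
n=9: y≈-2.958317, sp=-3, e=sp−y≈-0.041683; I≈-2.543675, D=e−e_prev≈-1.930910; u=1/4·(-0.041683)+5/4·(-2.543675)+1/4·(-1.930910)≈-3.672743; next y=1/2·(-2.958317)+3/4·(-3.672743)≈-4.233715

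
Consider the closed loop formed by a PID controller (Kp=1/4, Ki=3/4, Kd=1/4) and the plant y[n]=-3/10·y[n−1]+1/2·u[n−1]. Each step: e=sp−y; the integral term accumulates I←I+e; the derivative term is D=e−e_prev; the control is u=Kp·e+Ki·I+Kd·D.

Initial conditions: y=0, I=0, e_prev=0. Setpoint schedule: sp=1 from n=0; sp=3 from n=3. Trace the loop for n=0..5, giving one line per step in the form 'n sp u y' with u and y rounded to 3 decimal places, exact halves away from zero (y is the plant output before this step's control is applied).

0 1 1.250 0.000
1 1 0.969 0.625
2 1 1.816 0.297
3 3 4.109 0.819
4 3 4.138 1.809
5 3 5.632 1.526

(exact arithmetic carried between steps; '≈' marks a value shown rounded to 6 d.p. or computed from one; I and e_prev carry over from the previous line; the table rounds u and y to 3 d.p., halves away from zero)
n=0: y=0, sp=1, e=sp−y=1; I=1, D=e−e_prev=1; u=1/4·1+3/4·1+1/4·1=1.25; next y=-3/10·0+1/2·1.25=0.625
n=1: y=0.625, sp=1, e=sp−y=0.375; I=1.375, D=e−e_prev=-0.625; u=1/4·0.375+3/4·1.375+1/4·(-0.625)=0.96875; next y=-3/10·0.625+1/2·0.96875=0.296875
n=2: y=0.296875, sp=1, e=sp−y=0.703125; I=2.078125, D=e−e_prev=0.328125; u=1/4·0.703125+3/4·2.078125+1/4·0.328125≈1.816406; next y=-3/10·0.296875+1/2·1.816406≈0.819141
n=3: y≈0.819141, sp=3, e=sp−y≈2.180859; I≈4.258984, D=e−e_prev≈1.477734; u=1/4·2.180859+3/4·4.258984+1/4·1.477734≈4.108887; next y=-3/10·0.819141+1/2·4.108887≈1.808701
n=4: y≈1.808701, sp=3, e=sp−y≈1.191299; I≈5.450283, D=e−e_prev≈-0.989561; u=1/4·1.191299+3/4·5.450283+1/4·(-0.989561)≈4.138147; next y=-3/10·1.808701+1/2·4.138147≈1.526463
n=5: y≈1.526463, sp=3, e=sp−y≈1.473537; I≈6.923820, D=e−e_prev≈0.282238; u=1/4·1.473537+3/4·6.923820+1/4·0.282238≈5.631809; next y=-3/10·1.526463+1/2·5.631809≈2.357965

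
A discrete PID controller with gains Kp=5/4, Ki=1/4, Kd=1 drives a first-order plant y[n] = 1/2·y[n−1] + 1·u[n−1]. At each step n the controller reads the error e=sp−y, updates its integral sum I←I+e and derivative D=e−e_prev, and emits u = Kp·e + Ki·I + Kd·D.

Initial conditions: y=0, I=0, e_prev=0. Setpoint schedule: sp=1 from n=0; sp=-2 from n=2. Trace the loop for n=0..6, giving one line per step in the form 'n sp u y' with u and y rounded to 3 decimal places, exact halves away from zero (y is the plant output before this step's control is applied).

(exact arithmetic carried between steps; '≈' marks a value shown rounded to 6 d.p. or computed from one; I and e_prev carry over from the previous line; the table rounds u and y to 3 d.p., halves away from zero)
n=0: y=0, sp=1, e=sp−y=1; I=1, D=e−e_prev=1; u=5/4·1+1/4·1+1·1=2.5; next y=1/2·0+1·2.5=2.5
n=1: y=2.5, sp=1, e=sp−y=-1.5; I=-0.5, D=e−e_prev=-2.5; u=5/4·(-1.5)+1/4·(-0.5)+1·(-2.5)=-4.5; next y=1/2·2.5+1·(-4.5)=-3.25
n=2: y=-3.25, sp=-2, e=sp−y=1.25; I=0.75, D=e−e_prev=2.75; u=5/4·1.25+1/4·0.75+1·2.75=4.5; next y=1/2·(-3.25)+1·4.5=2.875
n=3: y=2.875, sp=-2, e=sp−y=-4.875; I=-4.125, D=e−e_prev=-6.125; u=5/4·(-4.875)+1/4·(-4.125)+1·(-6.125)=-13.25; next y=1/2·2.875+1·(-13.25)=-11.8125
n=4: y=-11.8125, sp=-2, e=sp−y=9.8125; I=5.6875, D=e−e_prev=14.6875; u=5/4·9.8125+1/4·5.6875+1·14.6875=28.375; next y=1/2·(-11.8125)+1·28.375=22.46875
n=5: y=22.46875, sp=-2, e=sp−y=-24.46875; I=-18.78125, D=e−e_prev=-34.28125; u=5/4·(-24.46875)+1/4·(-18.78125)+1·(-34.28125)=-69.5625; next y=1/2·22.46875+1·(-69.5625)=-58.328125
n=6: y=-58.328125, sp=-2, e=sp−y=56.328125; I=37.546875, D=e−e_prev=80.796875; u=5/4·56.328125+1/4·37.546875+1·80.796875=160.59375; next y=1/2·(-58.328125)+1·160.59375≈131.429688

0 1 2.500 0.000
1 1 -4.500 2.500
2 -2 4.500 -3.250
3 -2 -13.250 2.875
4 -2 28.375 -11.813
5 -2 -69.563 22.469
6 -2 160.594 -58.328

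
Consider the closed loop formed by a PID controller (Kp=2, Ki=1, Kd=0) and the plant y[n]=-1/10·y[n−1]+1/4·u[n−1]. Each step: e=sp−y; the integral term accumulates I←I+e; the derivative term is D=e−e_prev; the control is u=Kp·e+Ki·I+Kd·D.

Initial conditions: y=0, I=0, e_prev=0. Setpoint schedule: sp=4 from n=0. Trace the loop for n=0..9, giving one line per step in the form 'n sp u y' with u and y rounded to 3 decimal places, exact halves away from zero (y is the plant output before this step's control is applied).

(exact arithmetic carried between steps; '≈' marks a value shown rounded to 6 d.p. or computed from one; I and e_prev carry over from the previous line; the table rounds u and y to 3 d.p., halves away from zero)
n=0: y=0, sp=4, e=sp−y=4; I=4, D=e−e_prev=4; u=2·4+1·4+0·4=12; next y=-1/10·0+1/4·12=3
n=1: y=3, sp=4, e=sp−y=1; I=5, D=e−e_prev=-3; u=2·1+1·5+0·(-3)=7; next y=-1/10·3+1/4·7=1.45
n=2: y=1.45, sp=4, e=sp−y=2.55; I=7.55, D=e−e_prev=1.55; u=2·2.55+1·7.55+0·1.55=12.65; next y=-1/10·1.45+1/4·12.65=3.0175
n=3: y=3.0175, sp=4, e=sp−y=0.9825; I=8.5325, D=e−e_prev=-1.5675; u=2·0.9825+1·8.5325+0·(-1.5675)=10.4975; next y=-1/10·3.0175+1/4·10.4975=2.322625
n=4: y=2.322625, sp=4, e=sp−y=1.677375; I=10.209875, D=e−e_prev=0.694875; u=2·1.677375+1·10.209875+0·0.694875=13.564625; next y=-1/10·2.322625+1/4·13.564625≈3.158894
n=5: y≈3.158894, sp=4, e=sp−y≈0.841106; I≈11.050981, D=e−e_prev≈-0.836269; u=2·0.841106+1·11.050981+0·(-0.836269)≈12.733194; next y=-1/10·3.158894+1/4·12.733194≈2.867409
n=6: y≈2.867409, sp=4, e=sp−y≈1.132591; I≈12.183572, D=e−e_prev≈0.291485; u=2·1.132591+1·12.183572+0·0.291485≈14.448754; next y=-1/10·2.867409+1/4·14.448754≈3.325448
n=7: y≈3.325448, sp=4, e=sp−y≈0.674552; I≈12.858125, D=e−e_prev≈-0.458039; u=2·0.674552+1·12.858125+0·(-0.458039)≈14.207229; next y=-1/10·3.325448+1/4·14.207229≈3.219263
n=8: y≈3.219263, sp=4, e=sp−y≈0.780737; I≈13.638862, D=e−e_prev≈0.106185; u=2·0.780737+1·13.638862+0·0.106185≈15.200337; next y=-1/10·3.219263+1/4·15.200337≈3.478158
n=9: y≈3.478158, sp=4, e=sp−y≈0.521842; I≈14.160704, D=e−e_prev≈-0.258895; u=2·0.521842+1·14.160704+0·(-0.258895)≈15.204388; next y=-1/10·3.478158+1/4·15.204388≈3.453281

0 4 12.000 0.000
1 4 7.000 3.000
2 4 12.650 1.450
3 4 10.498 3.018
4 4 13.565 2.323
5 4 12.733 3.159
6 4 14.449 2.867
7 4 14.207 3.325
8 4 15.200 3.219
9 4 15.204 3.478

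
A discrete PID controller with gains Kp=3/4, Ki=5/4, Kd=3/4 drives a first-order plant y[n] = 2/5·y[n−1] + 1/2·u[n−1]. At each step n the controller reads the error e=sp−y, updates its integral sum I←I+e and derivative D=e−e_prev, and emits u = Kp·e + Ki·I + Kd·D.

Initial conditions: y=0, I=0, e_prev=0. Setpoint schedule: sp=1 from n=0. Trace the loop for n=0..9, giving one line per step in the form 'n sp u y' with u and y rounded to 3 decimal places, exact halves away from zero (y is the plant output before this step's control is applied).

0 1 2.750 0.000
1 1 -0.531 1.375
2 1 3.030 0.284
3 1 -0.591 1.629
4 1 3.132 0.356
5 1 -0.736 1.708
6 1 3.223 0.315
7 1 -0.878 1.738
8 1 3.341 0.256
9 1 -1.012 1.773

(exact arithmetic carried between steps; '≈' marks a value shown rounded to 6 d.p. or computed from one; I and e_prev carry over from the previous line; the table rounds u and y to 3 d.p., halves away from zero)
n=0: y=0, sp=1, e=sp−y=1; I=1, D=e−e_prev=1; u=3/4·1+5/4·1+3/4·1=2.75; next y=2/5·0+1/2·2.75=1.375
n=1: y=1.375, sp=1, e=sp−y=-0.375; I=0.625, D=e−e_prev=-1.375; u=3/4·(-0.375)+5/4·0.625+3/4·(-1.375)=-0.53125; next y=2/5·1.375+1/2·(-0.53125)=0.284375
n=2: y=0.284375, sp=1, e=sp−y=0.715625; I=1.340625, D=e−e_prev=1.090625; u=3/4·0.715625+5/4·1.340625+3/4·1.090625≈3.030469; next y=2/5·0.284375+1/2·3.030469≈1.628984
n=3: y≈1.628984, sp=1, e=sp−y≈-0.628984; I≈0.711641, D=e−e_prev≈-1.344609; u=3/4·(-0.628984)+5/4·0.711641+3/4·(-1.344609)≈-0.590645; next y=2/5·1.628984+1/2·(-0.590645)≈0.356271
n=4: y≈0.356271, sp=1, e=sp−y≈0.643729; I≈1.355369, D=e−e_prev≈1.272713; u=3/4·0.643729+5/4·1.355369+3/4·1.272713≈3.131542; next y=2/5·0.356271+1/2·3.131542≈1.708280
n=5: y≈1.708280, sp=1, e=sp−y≈-0.708280; I≈0.647089, D=e−e_prev≈-1.352008; u=3/4·(-0.708280)+5/4·0.647089+3/4·(-1.352008)≈-0.736355; next y=2/5·1.708280+1/2·(-0.736355)≈0.315135
n=6: y≈0.315135, sp=1, e=sp−y≈0.684865; I≈1.331955, D=e−e_prev≈1.393145; u=3/4·0.684865+5/4·1.331955+3/4·1.393145≈3.223451; next y=2/5·0.315135+1/2·3.223451≈1.737779
n=7: y≈1.737779, sp=1, e=sp−y≈-0.737779; I≈0.594175, D=e−e_prev≈-1.422645; u=3/4·(-0.737779)+5/4·0.594175+3/4·(-1.422645)≈-0.877599; next y=2/5·1.737779+1/2·(-0.877599)≈0.256312
n=8: y≈0.256312, sp=1, e=sp−y≈0.743688; I≈1.337863, D=e−e_prev≈1.481467; u=3/4·0.743688+5/4·1.337863+3/4·1.481467≈3.341195; next y=2/5·0.256312+1/2·3.341195≈1.773122
n=9: y≈1.773122, sp=1, e=sp−y≈-0.773122; I≈0.564741, D=e−e_prev≈-1.516810; u=3/4·(-0.773122)+5/4·0.564741+3/4·(-1.516810)≈-1.011524; next y=2/5·1.773122+1/2·(-1.011524)≈0.203487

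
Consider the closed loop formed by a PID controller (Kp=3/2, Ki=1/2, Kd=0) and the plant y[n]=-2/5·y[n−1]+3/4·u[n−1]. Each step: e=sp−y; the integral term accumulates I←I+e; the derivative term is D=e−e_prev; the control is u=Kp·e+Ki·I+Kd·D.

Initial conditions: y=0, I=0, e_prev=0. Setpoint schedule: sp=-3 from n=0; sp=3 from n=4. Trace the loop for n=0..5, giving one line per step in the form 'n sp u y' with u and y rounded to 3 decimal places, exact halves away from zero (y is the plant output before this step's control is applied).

0 -3 -6.000 0.000
1 -3 1.500 -4.500
2 -3 -12.600 2.925
3 -3 11.528 -10.620
4 3 -19.690 12.894
5 3 41.000 -19.925

(exact arithmetic carried between steps; '≈' marks a value shown rounded to 6 d.p. or computed from one; I and e_prev carry over from the previous line; the table rounds u and y to 3 d.p., halves away from zero)
n=0: y=0, sp=-3, e=sp−y=-3; I=-3, D=e−e_prev=-3; u=3/2·(-3)+1/2·(-3)+0·(-3)=-6; next y=-2/5·0+3/4·(-6)=-4.5
n=1: y=-4.5, sp=-3, e=sp−y=1.5; I=-1.5, D=e−e_prev=4.5; u=3/2·1.5+1/2·(-1.5)+0·4.5=1.5; next y=-2/5·(-4.5)+3/4·1.5=2.925
n=2: y=2.925, sp=-3, e=sp−y=-5.925; I=-7.425, D=e−e_prev=-7.425; u=3/2·(-5.925)+1/2·(-7.425)+0·(-7.425)=-12.6; next y=-2/5·2.925+3/4·(-12.6)=-10.62
n=3: y=-10.62, sp=-3, e=sp−y=7.62; I=0.195, D=e−e_prev=13.545; u=3/2·7.62+1/2·0.195+0·13.545=11.5275; next y=-2/5·(-10.62)+3/4·11.5275=12.893625
n=4: y=12.893625, sp=3, e=sp−y=-9.893625; I=-9.698625, D=e−e_prev=-17.513625; u=3/2·(-9.893625)+1/2·(-9.698625)+0·(-17.513625)=-19.68975; next y=-2/5·12.893625+3/4·(-19.68975)≈-19.924763
n=5: y≈-19.924763, sp=3, e=sp−y≈22.924763; I≈13.226138, D=e−e_prev≈32.818388; u=3/2·22.924763+1/2·13.226138+0·32.818388≈41.000213; next y=-2/5·(-19.924763)+3/4·41.000213≈38.720064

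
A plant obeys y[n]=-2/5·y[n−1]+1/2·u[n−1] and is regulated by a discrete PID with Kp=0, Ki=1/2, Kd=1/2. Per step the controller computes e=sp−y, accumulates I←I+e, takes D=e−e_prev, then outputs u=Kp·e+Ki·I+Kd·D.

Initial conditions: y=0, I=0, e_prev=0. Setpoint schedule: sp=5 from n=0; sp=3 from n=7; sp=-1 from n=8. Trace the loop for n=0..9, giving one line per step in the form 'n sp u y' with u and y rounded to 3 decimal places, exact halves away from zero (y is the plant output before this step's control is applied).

(exact arithmetic carried between steps; '≈' marks a value shown rounded to 6 d.p. or computed from one; I and e_prev carry over from the previous line; the table rounds u and y to 3 d.p., halves away from zero)
n=0: y=0, sp=5, e=sp−y=5; I=5, D=e−e_prev=5; u=0·5+1/2·5+1/2·5=5; next y=-2/5·0+1/2·5=2.5
n=1: y=2.5, sp=5, e=sp−y=2.5; I=7.5, D=e−e_prev=-2.5; u=0·2.5+1/2·7.5+1/2·(-2.5)=2.5; next y=-2/5·2.5+1/2·2.5=0.25
n=2: y=0.25, sp=5, e=sp−y=4.75; I=12.25, D=e−e_prev=2.25; u=0·4.75+1/2·12.25+1/2·2.25=7.25; next y=-2/5·0.25+1/2·7.25=3.525
n=3: y=3.525, sp=5, e=sp−y=1.475; I=13.725, D=e−e_prev=-3.275; u=0·1.475+1/2·13.725+1/2·(-3.275)=5.225; next y=-2/5·3.525+1/2·5.225=1.2025
n=4: y=1.2025, sp=5, e=sp−y=3.7975; I=17.5225, D=e−e_prev=2.3225; u=0·3.7975+1/2·17.5225+1/2·2.3225=9.9225; next y=-2/5·1.2025+1/2·9.9225=4.48025
n=5: y=4.48025, sp=5, e=sp−y=0.51975; I=18.04225, D=e−e_prev=-3.27775; u=0·0.51975+1/2·18.04225+1/2·(-3.27775)=7.38225; next y=-2/5·4.48025+1/2·7.38225=1.899025
n=6: y=1.899025, sp=5, e=sp−y=3.100975; I=21.143225, D=e−e_prev=2.581225; u=0·3.100975+1/2·21.143225+1/2·2.581225=11.862225; next y=-2/5·1.899025+1/2·11.862225≈5.171503
n=7: y≈5.171503, sp=3, e=sp−y≈-2.171503; I≈18.971723, D=e−e_prev≈-5.272478; u=0·(-2.171503)+1/2·18.971723+1/2·(-5.272478)≈6.849623; next y=-2/5·5.171503+1/2·6.849623≈1.356210
n=8: y≈1.356210, sp=-1, e=sp−y≈-2.356210; I≈16.615512, D=e−e_prev≈-0.184708; u=0·(-2.356210)+1/2·16.615512+1/2·(-0.184708)≈8.215402; next y=-2/5·1.356210+1/2·8.215402≈3.565217
n=9: y≈3.565217, sp=-1, e=sp−y≈-4.565217; I≈12.050295, D=e−e_prev≈-2.209007; u=0·(-4.565217)+1/2·12.050295+1/2·(-2.209007)≈4.920644; next y=-2/5·3.565217+1/2·4.920644≈1.034235

0 5 5.000 0.000
1 5 2.500 2.500
2 5 7.250 0.250
3 5 5.225 3.525
4 5 9.923 1.203
5 5 7.382 4.480
6 5 11.862 1.899
7 3 6.850 5.172
8 -1 8.215 1.356
9 -1 4.921 3.565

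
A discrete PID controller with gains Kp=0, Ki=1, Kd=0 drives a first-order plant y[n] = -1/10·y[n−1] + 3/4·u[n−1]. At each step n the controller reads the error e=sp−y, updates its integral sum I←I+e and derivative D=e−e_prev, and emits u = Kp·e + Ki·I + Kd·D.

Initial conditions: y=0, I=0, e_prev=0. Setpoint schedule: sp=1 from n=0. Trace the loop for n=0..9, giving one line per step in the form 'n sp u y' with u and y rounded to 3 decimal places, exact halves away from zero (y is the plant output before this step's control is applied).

(exact arithmetic carried between steps; '≈' marks a value shown rounded to 6 d.p. or computed from one; I and e_prev carry over from the previous line; the table rounds u and y to 3 d.p., halves away from zero)
n=0: y=0, sp=1, e=sp−y=1; I=1, D=e−e_prev=1; u=0·1+1·1+0·1=1; next y=-1/10·0+3/4·1=0.75
n=1: y=0.75, sp=1, e=sp−y=0.25; I=1.25, D=e−e_prev=-0.75; u=0·0.25+1·1.25+0·(-0.75)=1.25; next y=-1/10·0.75+3/4·1.25=0.8625
n=2: y=0.8625, sp=1, e=sp−y=0.1375; I=1.3875, D=e−e_prev=-0.1125; u=0·0.1375+1·1.3875+0·(-0.1125)=1.3875; next y=-1/10·0.8625+3/4·1.3875=0.954375
n=3: y=0.954375, sp=1, e=sp−y=0.045625; I=1.433125, D=e−e_prev=-0.091875; u=0·0.045625+1·1.433125+0·(-0.091875)=1.433125; next y=-1/10·0.954375+3/4·1.433125≈0.979406
n=4: y≈0.979406, sp=1, e=sp−y≈0.020594; I≈1.453719, D=e−e_prev≈-0.025031; u=0·0.020594+1·1.453719+0·(-0.025031)≈1.453719; next y=-1/10·0.979406+3/4·1.453719≈0.992348
n=5: y≈0.992348, sp=1, e=sp−y≈0.007652; I≈1.461370, D=e−e_prev≈-0.012942; u=0·0.007652+1·1.461370+0·(-0.012942)≈1.461370; next y=-1/10·0.992348+3/4·1.461370≈0.996793
n=6: y≈0.996793, sp=1, e=sp−y≈0.003207; I≈1.464577, D=e−e_prev≈-0.004444; u=0·0.003207+1·1.464577+0·(-0.004444)≈1.464577; next y=-1/10·0.996793+3/4·1.464577≈0.998754
n=7: y≈0.998754, sp=1, e=sp−y≈0.001246; I≈1.465824, D=e−e_prev≈-0.001961; u=0·0.001246+1·1.465824+0·(-0.001961)≈1.465824; next y=-1/10·0.998754+3/4·1.465824≈0.999492
n=8: y≈0.999492, sp=1, e=sp−y≈0.000508; I≈1.466331, D=e−e_prev≈-0.000739; u=0·0.000508+1·1.466331+0·(-0.000739)≈1.466331; next y=-1/10·0.999492+3/4·1.466331≈0.999799
n=9: y≈0.999799, sp=1, e=sp−y≈0.000201; I≈1.466532, D=e−e_prev≈-0.000307; u=0·0.000201+1·1.466532+0·(-0.000307)≈1.466532; next y=-1/10·0.999799+3/4·1.466532≈0.999919

0 1 1.000 0.000
1 1 1.250 0.750
2 1 1.388 0.863
3 1 1.433 0.954
4 1 1.454 0.979
5 1 1.461 0.992
6 1 1.465 0.997
7 1 1.466 0.999
8 1 1.466 0.999
9 1 1.467 1.000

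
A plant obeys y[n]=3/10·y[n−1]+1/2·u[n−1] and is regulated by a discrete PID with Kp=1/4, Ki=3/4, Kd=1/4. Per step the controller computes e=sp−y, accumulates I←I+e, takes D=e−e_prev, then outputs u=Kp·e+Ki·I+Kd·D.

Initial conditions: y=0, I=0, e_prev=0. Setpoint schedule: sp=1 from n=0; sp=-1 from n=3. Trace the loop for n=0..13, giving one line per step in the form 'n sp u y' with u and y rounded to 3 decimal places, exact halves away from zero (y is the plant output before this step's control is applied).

0 1 1.250 0.000
1 1 0.969 0.625
2 1 1.348 0.672
3 -1 -1.149 0.875
4 -1 -0.521 -0.312
5 -1 -1.281 -0.354
6 -1 -1.285 -0.747
7 -1 -1.423 -0.867
8 -1 -1.422 -0.972
9 -1 -1.431 -1.003
10 -1 -1.420 -1.016
11 -1 -1.413 -1.015
12 -1 -1.406 -1.011
13 -1 -1.403 -1.006

(exact arithmetic carried between steps; '≈' marks a value shown rounded to 6 d.p. or computed from one; I and e_prev carry over from the previous line; the table rounds u and y to 3 d.p., halves away from zero)
n=0: y=0, sp=1, e=sp−y=1; I=1, D=e−e_prev=1; u=1/4·1+3/4·1+1/4·1=1.25; next y=3/10·0+1/2·1.25=0.625
n=1: y=0.625, sp=1, e=sp−y=0.375; I=1.375, D=e−e_prev=-0.625; u=1/4·0.375+3/4·1.375+1/4·(-0.625)=0.96875; next y=3/10·0.625+1/2·0.96875=0.671875
n=2: y=0.671875, sp=1, e=sp−y=0.328125; I=1.703125, D=e−e_prev=-0.046875; u=1/4·0.328125+3/4·1.703125+1/4·(-0.046875)≈1.347656; next y=3/10·0.671875+1/2·1.347656≈0.875391
n=3: y≈0.875391, sp=-1, e=sp−y≈-1.875391; I≈-0.172266, D=e−e_prev≈-2.203516; u=1/4·(-1.875391)+3/4·(-0.172266)+1/4·(-2.203516)≈-1.148926; next y=3/10·0.875391+1/2·(-1.148926)≈-0.311846
n=4: y≈-0.311846, sp=-1, e=sp−y≈-0.688154; I≈-0.860420, D=e−e_prev≈1.187236; u=1/4·(-0.688154)+3/4·(-0.860420)+1/4·1.187236≈-0.520544; next y=3/10·(-0.311846)+1/2·(-0.520544)≈-0.353826
n=5: y≈-0.353826, sp=-1, e=sp−y≈-0.646174; I≈-1.506594, D=e−e_prev≈0.041980; u=1/4·(-0.646174)+3/4·(-1.506594)+1/4·0.041980≈-1.280994; next y=3/10·(-0.353826)+1/2·(-1.280994)≈-0.746645
n=6: y≈-0.746645, sp=-1, e=sp−y≈-0.253355; I≈-1.759949, D=e−e_prev≈0.392819; u=1/4·(-0.253355)+3/4·(-1.759949)+1/4·0.392819≈-1.285096; next y=3/10·(-0.746645)+1/2·(-1.285096)≈-0.866541
n=7: y≈-0.866541, sp=-1, e=sp−y≈-0.133459; I≈-1.893408, D=e−e_prev≈0.119897; u=1/4·(-0.133459)+3/4·(-1.893408)+1/4·0.119897≈-1.423446; next y=3/10·(-0.866541)+1/2·(-1.423446)≈-0.971686
n=8: y≈-0.971686, sp=-1, e=sp−y≈-0.028314; I≈-1.921722, D=e−e_prev≈0.105144; u=1/4·(-0.028314)+3/4·(-1.921722)+1/4·0.105144≈-1.422084; next y=3/10·(-0.971686)+1/2·(-1.422084)≈-1.002548
n=9: y≈-1.002548, sp=-1, e=sp−y≈0.002548; I≈-1.919174, D=e−e_prev≈0.030862; u=1/4·0.002548+3/4·(-1.919174)+1/4·0.030862≈-1.431028; next y=3/10·(-1.002548)+1/2·(-1.431028)≈-1.016278
n=10: y≈-1.016278, sp=-1, e=sp−y≈0.016278; I≈-1.902896, D=e−e_prev≈0.013731; u=1/4·0.016278+3/4·(-1.902896)+1/4·0.013731≈-1.419670; next y=3/10·(-1.016278)+1/2·(-1.419670)≈-1.014718
n=11: y≈-1.014718, sp=-1, e=sp−y≈0.014718; I≈-1.888178, D=e−e_prev≈-0.001560; u=1/4·0.014718+3/4·(-1.888178)+1/4·(-0.001560)≈-1.412844; next y=3/10·(-1.014718)+1/2·(-1.412844)≈-1.010837
n=12: y≈-1.010837, sp=-1, e=sp−y≈0.010837; I≈-1.877340, D=e−e_prev≈-0.003881; u=1/4·0.010837+3/4·(-1.877340)+1/4·(-0.003881)≈-1.406266; next y=3/10·(-1.010837)+1/2·(-1.406266)≈-1.006384
n=13: y≈-1.006384, sp=-1, e=sp−y≈0.006384; I≈-1.870956, D=e−e_prev≈-0.004453; u=1/4·0.006384+3/4·(-1.870956)+1/4·(-0.004453)≈-1.402734; next y=3/10·(-1.006384)+1/2·(-1.402734)≈-1.003282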